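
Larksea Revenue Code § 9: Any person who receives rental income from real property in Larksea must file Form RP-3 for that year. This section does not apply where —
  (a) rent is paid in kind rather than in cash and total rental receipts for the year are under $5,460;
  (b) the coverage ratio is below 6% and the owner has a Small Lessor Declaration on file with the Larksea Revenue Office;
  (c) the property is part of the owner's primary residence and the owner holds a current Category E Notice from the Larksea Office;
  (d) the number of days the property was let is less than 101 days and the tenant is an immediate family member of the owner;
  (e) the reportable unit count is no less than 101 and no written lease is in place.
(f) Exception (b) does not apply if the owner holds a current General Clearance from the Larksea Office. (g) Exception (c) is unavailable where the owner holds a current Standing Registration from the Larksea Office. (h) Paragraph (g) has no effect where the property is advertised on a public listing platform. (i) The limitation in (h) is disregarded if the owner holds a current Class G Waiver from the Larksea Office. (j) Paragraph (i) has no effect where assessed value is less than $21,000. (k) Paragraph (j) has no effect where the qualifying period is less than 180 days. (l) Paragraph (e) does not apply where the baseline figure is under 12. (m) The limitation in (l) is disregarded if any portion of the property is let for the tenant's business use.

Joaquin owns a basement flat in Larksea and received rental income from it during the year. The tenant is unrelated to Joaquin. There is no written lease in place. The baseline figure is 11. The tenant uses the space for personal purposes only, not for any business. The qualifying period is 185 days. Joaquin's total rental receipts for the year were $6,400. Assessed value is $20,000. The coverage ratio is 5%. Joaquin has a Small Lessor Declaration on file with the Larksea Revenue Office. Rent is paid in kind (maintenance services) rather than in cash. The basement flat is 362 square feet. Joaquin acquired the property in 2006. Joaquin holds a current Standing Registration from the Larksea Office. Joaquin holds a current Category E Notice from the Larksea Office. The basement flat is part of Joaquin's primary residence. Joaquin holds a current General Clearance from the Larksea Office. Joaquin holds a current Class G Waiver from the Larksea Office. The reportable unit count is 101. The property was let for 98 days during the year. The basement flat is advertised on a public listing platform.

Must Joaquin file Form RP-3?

Exception (a) does not apply: total rental receipts for the year are $6,400, not under $5,460.
Exception (b)'s conditions are all satisfied: the coverage ratio is 5%, below the 6% limit; a Small Lessor Declaration is on file. But: (f) operates against (b): a current General Clearance is held. Exception (b) does not apply.
Exception (c)'s conditions are all satisfied: the basement flat is part of the primary residence; a current Category E Notice is held. As to paragraphs (g)–(k): (g) would limit (c) — a current Standing Registration is held — but (h) sets (g) aside: (h) operates against (g): the property is publicly advertised. (i) would limit (h) — a current Class G Waiver is held — but (j) sets (i) aside: (j) operates against (i): assessed value is $20,000, less than the $21,000 limit. (k), which would lift (j), is inapplicable — the qualifying period is 185 days, not less than 180 days. Exception (c) stands.
Exception (d) does not apply: the tenant is unrelated to the owner.
All of (e)'s requirements are met (the reportable unit count is 101, meeting the 101 threshold; there is no written lease). However, paragraphs (l)–(m) must be considered: (l) applies — the baseline figure is 11, under the 12 limit. (m) is inapplicable (the space is used for personal purposes only), so (l) stands. Exception (e) does not apply.

No — exception (c) applies; Joaquin is not required to file Form RP-3.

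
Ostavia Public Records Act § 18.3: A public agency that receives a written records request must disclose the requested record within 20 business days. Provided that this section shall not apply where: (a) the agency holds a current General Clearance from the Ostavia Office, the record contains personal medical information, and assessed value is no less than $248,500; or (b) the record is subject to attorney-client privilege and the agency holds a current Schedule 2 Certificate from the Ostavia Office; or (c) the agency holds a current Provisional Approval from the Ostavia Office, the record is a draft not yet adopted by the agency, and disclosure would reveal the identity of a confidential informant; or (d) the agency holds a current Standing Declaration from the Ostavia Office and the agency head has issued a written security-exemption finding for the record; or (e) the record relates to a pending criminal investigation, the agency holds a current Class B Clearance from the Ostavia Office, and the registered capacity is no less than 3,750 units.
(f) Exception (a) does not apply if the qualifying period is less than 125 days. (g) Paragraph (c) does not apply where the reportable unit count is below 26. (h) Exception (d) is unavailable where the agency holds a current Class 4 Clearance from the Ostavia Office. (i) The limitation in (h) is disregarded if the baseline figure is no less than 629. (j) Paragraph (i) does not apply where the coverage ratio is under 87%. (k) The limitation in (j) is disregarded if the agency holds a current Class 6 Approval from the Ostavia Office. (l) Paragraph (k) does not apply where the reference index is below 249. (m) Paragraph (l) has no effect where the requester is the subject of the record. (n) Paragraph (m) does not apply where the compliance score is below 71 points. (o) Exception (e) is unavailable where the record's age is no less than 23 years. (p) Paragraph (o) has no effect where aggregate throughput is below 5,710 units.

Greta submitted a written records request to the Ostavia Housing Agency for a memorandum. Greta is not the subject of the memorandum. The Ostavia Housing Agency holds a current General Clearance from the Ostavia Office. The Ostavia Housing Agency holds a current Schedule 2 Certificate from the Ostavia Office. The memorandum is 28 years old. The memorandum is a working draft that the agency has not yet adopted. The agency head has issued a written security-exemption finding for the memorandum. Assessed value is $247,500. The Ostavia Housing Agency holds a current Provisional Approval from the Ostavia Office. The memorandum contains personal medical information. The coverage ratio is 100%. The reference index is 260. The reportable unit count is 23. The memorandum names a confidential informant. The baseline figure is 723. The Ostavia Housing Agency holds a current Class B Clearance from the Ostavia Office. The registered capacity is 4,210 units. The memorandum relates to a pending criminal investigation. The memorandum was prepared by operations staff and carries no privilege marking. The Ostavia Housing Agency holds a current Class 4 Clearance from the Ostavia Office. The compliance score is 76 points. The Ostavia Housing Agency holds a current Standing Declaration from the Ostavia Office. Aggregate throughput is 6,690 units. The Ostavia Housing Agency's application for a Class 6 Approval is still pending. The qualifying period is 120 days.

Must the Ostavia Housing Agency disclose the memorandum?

No — exception (d) applies; the Ostavia Housing Agency is not required to disclose the memorandum.

Exception (a) requires that assessed value is no less than $248,500; but assessed value is $247,500, short of $248,500, so (a) is unavailable.
Exception (b) does not apply: the memorandum carries no privilege marking.
Exception (c) is satisfied on its face — a current Provisional Approval is held; the memorandum is an unadopted draft; the memorandum names a confidential informant. But applying paragraph (g): (g) operates against (c): the reportable unit count is 23, below the 26 limit. Exception (c) does not apply.
Exception (d)'s conditions are all satisfied: a current Standing Declaration is held; a written security-exemption finding has been issued. As to paragraphs (h)–(n): (h) operates (a current Class 4 Clearance is held), but yields to (i): (i) operates against (h): the baseline figure is 723, meeting the 629 threshold. (j) is not triggered (the coverage ratio is 100%, not under 87%), so (i) stands. So (d) applies.
Exception (e): the memorandum relates to a pending investigation; a current Class B Clearance is held; the registered capacity is 4,210 units, meeting the 3,750 units threshold — every condition holds. But: (o) is engaged — the record's age is 28 years, meeting the 23 years threshold. (p), which would lift (o), does not operate here — aggregate throughput is 6,690 units, not below 5,710 units. So (e) is unavailable.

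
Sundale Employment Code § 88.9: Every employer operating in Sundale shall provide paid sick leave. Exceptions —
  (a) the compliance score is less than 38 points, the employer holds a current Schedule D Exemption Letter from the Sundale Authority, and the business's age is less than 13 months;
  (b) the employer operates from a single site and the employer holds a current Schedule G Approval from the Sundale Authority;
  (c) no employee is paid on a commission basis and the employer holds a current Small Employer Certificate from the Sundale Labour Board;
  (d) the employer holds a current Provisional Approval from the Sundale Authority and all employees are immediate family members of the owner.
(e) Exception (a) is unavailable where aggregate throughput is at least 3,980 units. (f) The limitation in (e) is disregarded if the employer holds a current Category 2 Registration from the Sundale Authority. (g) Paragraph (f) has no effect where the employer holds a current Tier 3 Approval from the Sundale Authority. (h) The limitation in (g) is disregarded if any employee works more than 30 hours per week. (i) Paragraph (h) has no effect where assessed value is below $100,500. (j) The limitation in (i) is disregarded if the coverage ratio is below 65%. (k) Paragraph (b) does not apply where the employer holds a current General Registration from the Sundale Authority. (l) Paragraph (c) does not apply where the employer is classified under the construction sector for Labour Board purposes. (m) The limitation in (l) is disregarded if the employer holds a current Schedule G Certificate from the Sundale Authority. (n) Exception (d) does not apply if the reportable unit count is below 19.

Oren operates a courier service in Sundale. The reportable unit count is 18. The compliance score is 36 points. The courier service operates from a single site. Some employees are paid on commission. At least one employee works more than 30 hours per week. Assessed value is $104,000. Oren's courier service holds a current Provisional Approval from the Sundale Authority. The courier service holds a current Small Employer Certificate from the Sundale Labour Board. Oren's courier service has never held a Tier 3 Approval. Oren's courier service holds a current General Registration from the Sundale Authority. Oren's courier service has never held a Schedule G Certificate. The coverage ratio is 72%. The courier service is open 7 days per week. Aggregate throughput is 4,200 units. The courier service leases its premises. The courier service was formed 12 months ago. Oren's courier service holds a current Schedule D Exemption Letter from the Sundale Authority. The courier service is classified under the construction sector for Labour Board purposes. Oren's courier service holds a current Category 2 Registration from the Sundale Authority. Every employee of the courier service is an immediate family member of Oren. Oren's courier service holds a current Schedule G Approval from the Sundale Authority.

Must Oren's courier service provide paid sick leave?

All of (a)'s requirements are met (the compliance score is 36 points, less than the 38 points limit; a current Schedule D Exemption Letter is held; the business's age is 12 months, less than the 13 months limit). As to paragraphs (e)–(j): (e) would limit (a) — aggregate throughput is 4,200 units, meeting the 3,980 units threshold — but (f) sets (e) aside: (f) operates against (e): a current Category 2 Registration is held. (g) is not engaged (no current Tier 3 Approval is held), so (f) stands. Exception (a) stands.
Exception (b) is satisfied on its face — the employer operates from a single site; a current Schedule G Approval is held. However, paragraph (k) must be considered: (k) operates against (b): a current General Registration is held. So (b) is unavailable.
Exception (c) fails — some employees are paid on commission.
Exception (d) is satisfied on its face — a current Provisional Approval is held; every employee is an immediate family member. But applying paragraph (n): (n) operates against (d): the reportable unit count is 18, below the 19 limit. (d) is therefore removed.

No — exception (a) applies; Oren's courier service is not required to provide paid sick leave.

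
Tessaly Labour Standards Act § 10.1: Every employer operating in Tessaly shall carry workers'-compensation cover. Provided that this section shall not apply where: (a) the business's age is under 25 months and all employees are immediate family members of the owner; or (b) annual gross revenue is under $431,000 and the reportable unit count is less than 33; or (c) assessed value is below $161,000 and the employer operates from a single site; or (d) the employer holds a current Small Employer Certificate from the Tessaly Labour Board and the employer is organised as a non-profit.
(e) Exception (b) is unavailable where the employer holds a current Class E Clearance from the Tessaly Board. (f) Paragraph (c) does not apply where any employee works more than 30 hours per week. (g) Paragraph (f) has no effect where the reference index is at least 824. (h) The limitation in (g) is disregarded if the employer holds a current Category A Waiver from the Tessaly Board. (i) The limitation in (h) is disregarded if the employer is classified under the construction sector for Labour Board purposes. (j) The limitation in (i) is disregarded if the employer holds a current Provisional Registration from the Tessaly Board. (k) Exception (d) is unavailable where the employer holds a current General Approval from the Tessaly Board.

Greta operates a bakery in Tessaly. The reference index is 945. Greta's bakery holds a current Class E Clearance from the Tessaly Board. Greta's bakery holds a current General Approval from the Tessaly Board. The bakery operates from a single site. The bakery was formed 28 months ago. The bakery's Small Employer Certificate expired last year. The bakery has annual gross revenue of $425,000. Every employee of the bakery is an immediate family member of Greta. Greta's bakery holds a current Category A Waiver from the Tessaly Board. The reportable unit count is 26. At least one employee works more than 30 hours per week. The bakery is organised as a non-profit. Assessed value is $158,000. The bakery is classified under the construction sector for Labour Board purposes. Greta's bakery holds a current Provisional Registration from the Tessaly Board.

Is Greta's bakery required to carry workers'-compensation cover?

Exception (a) requires that the business's age is under 25 months; but the business's age is 28 months, not under 25 months, so (a) is unavailable.
Exception (b): annual gross revenue is $425,000, under the $431,000 limit; the reportable unit count is 26, less than the 33 limit — every condition holds. But applying paragraph (e): (e) is engaged — a current Class E Clearance is held. (b) is therefore removed.
All of (c)'s requirements are met (assessed value is $158,000, below the $161,000 limit; the employer operates from a single site). Turning to paragraphs (f)–(j): (f) operates against (c): at least one employee exceeds 30 hours/week. (g) operates (the reference index is 945, meeting the 824 threshold), but is itself disapplied by (h): (h) operates against (g): a current Category A Waiver is held. (i) is triggered (the bakery is classified under the construction sector), but is set aside by (j): (j) operates against (i): a current Provisional Registration is held. So (c) is unavailable.
Exception (d) fails — the Small Employer Certificate has expired.
Every exception is unavailable, so the rule governs.

Yes — Greta's bakery must carry workers'-compensation cover.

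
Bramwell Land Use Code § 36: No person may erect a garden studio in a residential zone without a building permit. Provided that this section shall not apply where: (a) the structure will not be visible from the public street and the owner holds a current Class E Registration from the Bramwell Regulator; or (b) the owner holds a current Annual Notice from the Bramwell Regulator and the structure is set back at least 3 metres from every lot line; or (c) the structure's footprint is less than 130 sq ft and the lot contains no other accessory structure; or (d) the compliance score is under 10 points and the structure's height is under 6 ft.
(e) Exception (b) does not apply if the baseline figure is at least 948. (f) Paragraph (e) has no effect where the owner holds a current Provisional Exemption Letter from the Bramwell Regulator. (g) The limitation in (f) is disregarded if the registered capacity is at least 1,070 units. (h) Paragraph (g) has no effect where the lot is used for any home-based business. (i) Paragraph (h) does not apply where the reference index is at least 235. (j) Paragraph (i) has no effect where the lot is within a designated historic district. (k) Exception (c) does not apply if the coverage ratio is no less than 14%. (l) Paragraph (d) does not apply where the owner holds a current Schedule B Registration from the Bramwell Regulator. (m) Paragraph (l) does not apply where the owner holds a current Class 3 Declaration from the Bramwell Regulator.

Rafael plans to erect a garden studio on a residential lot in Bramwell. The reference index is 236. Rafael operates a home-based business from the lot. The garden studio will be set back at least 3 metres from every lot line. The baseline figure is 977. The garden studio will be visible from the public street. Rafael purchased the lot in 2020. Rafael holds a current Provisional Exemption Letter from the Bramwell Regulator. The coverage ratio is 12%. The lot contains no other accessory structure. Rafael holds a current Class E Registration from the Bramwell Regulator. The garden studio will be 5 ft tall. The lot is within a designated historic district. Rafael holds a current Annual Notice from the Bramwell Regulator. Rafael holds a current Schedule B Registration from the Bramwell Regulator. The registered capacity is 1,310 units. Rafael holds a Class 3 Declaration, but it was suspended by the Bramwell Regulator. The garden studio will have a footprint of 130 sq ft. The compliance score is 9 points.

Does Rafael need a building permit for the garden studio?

Exception (a) does not apply: the structure will be visible from the street.
Exception (b): a current Annual Notice is held; the setback is at least 3 m on every side — every condition holds. Considering the limiting provisions: (e) is engaged (the baseline figure is 977, meeting the 948 threshold), but is displaced by (f): (f) operates against (e): a current Provisional Exemption Letter is held. (g) would limit (f) — the registered capacity is 1,310 units, meeting the 1,070 units threshold — but (h) sets (g) aside: (h) applies — a home-based business operates on the lot. (i) is triggered (the reference index is 236, meeting the 235 threshold), but is displaced by (j): (j) applies — the lot is in a historic district. (b) remains available.
Exception (c) fails — the structure's footprint is 130 sq ft, not less than 130 sq ft.
Exception (d) is satisfied on its face — the compliance score is 9 points, under the 10 points limit; the structure's height is 5 ft, under the 6 ft limit. However, paragraphs (l)–(m) must be considered: (l) is triggered — a current Schedule B Registration is held. (m), which would lift (l), is inapplicable — there is no Class 3 Declaration in force. (d) is therefore removed.

No — exception (b) applies; Rafael does not need a building permit.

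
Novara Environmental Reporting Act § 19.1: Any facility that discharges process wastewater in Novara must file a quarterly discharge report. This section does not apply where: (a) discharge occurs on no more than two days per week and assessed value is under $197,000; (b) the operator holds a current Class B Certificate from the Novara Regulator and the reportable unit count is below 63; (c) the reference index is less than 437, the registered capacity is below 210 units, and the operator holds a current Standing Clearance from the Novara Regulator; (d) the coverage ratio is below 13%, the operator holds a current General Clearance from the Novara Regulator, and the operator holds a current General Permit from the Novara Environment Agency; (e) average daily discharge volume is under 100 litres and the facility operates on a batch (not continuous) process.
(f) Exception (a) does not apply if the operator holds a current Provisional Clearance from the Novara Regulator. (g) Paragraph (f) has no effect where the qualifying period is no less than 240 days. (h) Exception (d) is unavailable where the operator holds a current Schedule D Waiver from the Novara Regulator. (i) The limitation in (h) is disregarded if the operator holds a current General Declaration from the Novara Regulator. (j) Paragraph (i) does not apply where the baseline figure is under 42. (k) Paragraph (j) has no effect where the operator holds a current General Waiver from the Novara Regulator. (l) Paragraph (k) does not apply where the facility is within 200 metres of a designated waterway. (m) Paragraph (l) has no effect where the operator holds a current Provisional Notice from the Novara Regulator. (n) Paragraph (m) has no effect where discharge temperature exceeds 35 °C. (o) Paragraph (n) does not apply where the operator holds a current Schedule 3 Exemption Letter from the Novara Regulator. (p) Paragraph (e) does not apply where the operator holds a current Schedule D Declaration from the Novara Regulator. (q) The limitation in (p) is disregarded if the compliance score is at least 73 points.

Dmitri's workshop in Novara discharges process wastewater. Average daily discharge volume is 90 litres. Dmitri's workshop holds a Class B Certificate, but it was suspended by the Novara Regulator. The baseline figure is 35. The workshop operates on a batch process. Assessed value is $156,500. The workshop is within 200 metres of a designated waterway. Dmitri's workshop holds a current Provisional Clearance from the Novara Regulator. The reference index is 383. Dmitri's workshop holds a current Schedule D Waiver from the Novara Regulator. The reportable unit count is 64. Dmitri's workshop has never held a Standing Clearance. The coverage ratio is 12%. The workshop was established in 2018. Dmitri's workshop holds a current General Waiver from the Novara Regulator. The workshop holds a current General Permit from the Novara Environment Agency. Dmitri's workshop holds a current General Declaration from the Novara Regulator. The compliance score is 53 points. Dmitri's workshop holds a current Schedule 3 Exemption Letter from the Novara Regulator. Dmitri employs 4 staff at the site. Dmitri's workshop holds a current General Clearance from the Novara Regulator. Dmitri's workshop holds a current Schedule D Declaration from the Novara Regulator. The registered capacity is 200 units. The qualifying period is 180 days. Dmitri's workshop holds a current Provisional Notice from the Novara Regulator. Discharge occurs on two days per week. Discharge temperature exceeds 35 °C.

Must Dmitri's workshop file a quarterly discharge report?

No — exception (d) applies; Dmitri's workshop is not required to file a quarterly discharge report.

All of (a)'s requirements are met (discharge occurs on no more than two days per week; assessed value is $156,500, under the $197,000 limit). However, paragraphs (f)–(g) must be considered: (f) operates against (a): a current Provisional Clearance is held. (g) is not triggered (the qualifying period is 180 days, short of 240 days), so (f) stands. (a) is therefore removed.
Exception (b) requires that the operator holds a current Class B Certificate from the Novara Regulator; but no current Class B Certificate is held, so (b) is unavailable.
Exception (c) requires that the operator holds a current Standing Clearance from the Novara Regulator; but the Standing Clearance is not current, so (c) is unavailable.
All of (d)'s requirements are met (the coverage ratio is 12%, below the 13% limit; a current General Clearance is held; a current General Permit is held). Under paragraphs (h)–(o): (h) is engaged (a current Schedule D Waiver is held), but is itself disapplied by (i): (i) is engaged — a current General Declaration is held. (j) would limit (i) — the baseline figure is 35, under the 42 limit — but (k) sets (j) aside: (k) is triggered — a current General Waiver is held. (l) applies (the workshop is within 200 m of a designated waterway), but is overridden by (m): (m) operates against (l): a current Provisional Notice is held. (n) would limit (m) — discharge temperature exceeds 35 °C — but (o) sets (n) aside: (o) operates against (n): a current Schedule 3 Exemption Letter is held. (d) remains available.
Exception (e)'s conditions are all satisfied: average daily discharge volume is 90 litres, under the 100 litres limit; the facility operates on a batch process. However, paragraphs (p)–(q) must be considered: (p) operates against (e): a current Schedule D Declaration is held. (q) is not triggered (the compliance score is 53 points, short of 73 points), so (p) stands. (e) is therefore removed.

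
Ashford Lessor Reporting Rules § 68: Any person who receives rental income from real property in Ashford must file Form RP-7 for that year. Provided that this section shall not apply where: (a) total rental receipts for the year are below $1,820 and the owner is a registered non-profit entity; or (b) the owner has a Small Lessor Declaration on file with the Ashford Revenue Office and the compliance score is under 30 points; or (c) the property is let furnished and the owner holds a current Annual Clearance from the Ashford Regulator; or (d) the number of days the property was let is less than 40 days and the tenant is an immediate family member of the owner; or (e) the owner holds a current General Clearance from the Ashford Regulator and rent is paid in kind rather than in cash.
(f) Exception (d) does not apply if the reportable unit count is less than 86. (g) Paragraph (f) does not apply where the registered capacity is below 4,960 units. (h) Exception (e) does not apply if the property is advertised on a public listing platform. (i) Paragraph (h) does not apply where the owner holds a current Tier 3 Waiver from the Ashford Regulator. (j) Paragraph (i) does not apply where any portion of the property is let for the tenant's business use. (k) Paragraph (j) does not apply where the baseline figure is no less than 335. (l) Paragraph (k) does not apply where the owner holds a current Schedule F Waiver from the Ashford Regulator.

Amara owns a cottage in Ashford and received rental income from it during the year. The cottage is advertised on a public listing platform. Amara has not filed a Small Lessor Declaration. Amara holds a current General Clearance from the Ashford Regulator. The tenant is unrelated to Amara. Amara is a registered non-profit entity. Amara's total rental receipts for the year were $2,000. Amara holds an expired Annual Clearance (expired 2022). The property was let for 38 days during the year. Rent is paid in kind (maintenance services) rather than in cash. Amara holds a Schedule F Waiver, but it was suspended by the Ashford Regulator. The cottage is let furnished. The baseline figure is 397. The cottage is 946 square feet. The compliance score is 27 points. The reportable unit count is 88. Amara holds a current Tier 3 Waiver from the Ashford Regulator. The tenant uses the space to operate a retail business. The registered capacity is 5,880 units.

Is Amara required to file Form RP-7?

Exception (a) fails — total rental receipts for the year are $2,000, not below $1,820.
Exception (b) fails — no Small Lessor Declaration is on file.
Exception (c) requires that the owner holds a current Annual Clearance from the Ashford Regulator; but no current Annual Clearance is held, so (c) is unavailable.
Exception (d) requires that the tenant is an immediate family member of the owner; but the tenant is unrelated to the owner, so (d) is unavailable.
Exception (e)'s conditions are all satisfied: a current General Clearance is held; rent is paid in kind. Under paragraphs (h)–(l): (h) would limit (e) — the property is publicly advertised — but (i) sets (h) aside: (i) applies — a current Tier 3 Waiver is held. (j) applies (the space is let for business use), but is overridden by (k): (k) operates against (j): the baseline figure is 397, meeting the 335 threshold. (l) does not operate here (there is no Schedule F Waiver in force), so (k) stands. So (e) applies.

No — exception (e) applies; Amara is not required to file Form RP-7.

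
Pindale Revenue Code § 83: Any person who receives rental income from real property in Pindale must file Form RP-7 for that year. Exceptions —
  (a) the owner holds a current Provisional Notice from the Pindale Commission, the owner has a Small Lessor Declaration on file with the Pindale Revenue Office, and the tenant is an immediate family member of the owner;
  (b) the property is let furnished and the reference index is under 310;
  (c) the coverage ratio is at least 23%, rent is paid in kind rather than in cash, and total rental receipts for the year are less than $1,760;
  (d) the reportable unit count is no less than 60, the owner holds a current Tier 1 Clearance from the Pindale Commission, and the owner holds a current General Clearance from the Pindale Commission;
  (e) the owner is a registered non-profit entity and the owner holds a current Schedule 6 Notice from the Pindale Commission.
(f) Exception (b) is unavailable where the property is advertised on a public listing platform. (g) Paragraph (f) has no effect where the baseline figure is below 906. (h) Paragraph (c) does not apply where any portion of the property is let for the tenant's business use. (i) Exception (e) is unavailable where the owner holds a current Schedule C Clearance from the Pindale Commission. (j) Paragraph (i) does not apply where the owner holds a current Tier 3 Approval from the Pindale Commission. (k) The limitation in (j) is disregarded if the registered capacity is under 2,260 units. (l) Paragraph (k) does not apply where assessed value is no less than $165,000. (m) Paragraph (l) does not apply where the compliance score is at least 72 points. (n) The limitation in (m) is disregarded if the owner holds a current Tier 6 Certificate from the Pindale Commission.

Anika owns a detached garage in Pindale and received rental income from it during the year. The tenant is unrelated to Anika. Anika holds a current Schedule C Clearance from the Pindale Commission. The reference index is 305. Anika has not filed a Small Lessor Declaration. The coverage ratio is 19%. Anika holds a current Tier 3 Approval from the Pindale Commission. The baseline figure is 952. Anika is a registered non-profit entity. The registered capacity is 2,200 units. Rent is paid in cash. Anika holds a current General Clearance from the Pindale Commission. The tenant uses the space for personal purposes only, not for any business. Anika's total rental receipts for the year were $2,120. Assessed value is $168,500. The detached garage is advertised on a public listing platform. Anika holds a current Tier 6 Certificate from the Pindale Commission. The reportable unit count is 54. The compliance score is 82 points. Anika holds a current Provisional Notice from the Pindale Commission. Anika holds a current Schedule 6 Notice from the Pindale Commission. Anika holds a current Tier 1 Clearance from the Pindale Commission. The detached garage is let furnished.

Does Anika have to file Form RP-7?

No — exception (e) applies; Anika is not required to file Form RP-7.

Exception (a) requires that the owner has a Small Lessor Declaration on file with the Pindale Revenue Office; but no Small Lessor Declaration is on file, so (a) is unavailable.
Exception (b)'s conditions are all satisfied: the property is let furnished; the reference index is 305, under the 310 limit. But applying paragraphs (f)–(g): (f) operates against (b): the property is publicly advertised. (g) is not triggered (the baseline figure is 952, not below 906), so (f) stands. So (b) is unavailable.
Exception (c) does not apply: the coverage ratio is 19%, short of 23%.
Exception (d) does not apply: the reportable unit count is 54, short of 60.
Exception (e)'s conditions are all satisfied: Anika is a registered non-profit; a current Schedule 6 Notice is held. Applying paragraphs (i)–(n): (i) would limit (e) — a current Schedule C Clearance is held — but (j) sets (i) aside: (j) operates — a current Tier 3 Approval is held. (k) would limit (j) — the registered capacity is 2,200 units, under the 2,260 units limit — but (l) sets (k) aside: (l) is engaged — assessed value is $168,500, meeting the $165,000 threshold. (m) operates (the compliance score is 82 points, meeting the 72 points threshold), but is itself disapplied by (n): (n) is triggered — a current Tier 6 Certificate is held. So (e) applies.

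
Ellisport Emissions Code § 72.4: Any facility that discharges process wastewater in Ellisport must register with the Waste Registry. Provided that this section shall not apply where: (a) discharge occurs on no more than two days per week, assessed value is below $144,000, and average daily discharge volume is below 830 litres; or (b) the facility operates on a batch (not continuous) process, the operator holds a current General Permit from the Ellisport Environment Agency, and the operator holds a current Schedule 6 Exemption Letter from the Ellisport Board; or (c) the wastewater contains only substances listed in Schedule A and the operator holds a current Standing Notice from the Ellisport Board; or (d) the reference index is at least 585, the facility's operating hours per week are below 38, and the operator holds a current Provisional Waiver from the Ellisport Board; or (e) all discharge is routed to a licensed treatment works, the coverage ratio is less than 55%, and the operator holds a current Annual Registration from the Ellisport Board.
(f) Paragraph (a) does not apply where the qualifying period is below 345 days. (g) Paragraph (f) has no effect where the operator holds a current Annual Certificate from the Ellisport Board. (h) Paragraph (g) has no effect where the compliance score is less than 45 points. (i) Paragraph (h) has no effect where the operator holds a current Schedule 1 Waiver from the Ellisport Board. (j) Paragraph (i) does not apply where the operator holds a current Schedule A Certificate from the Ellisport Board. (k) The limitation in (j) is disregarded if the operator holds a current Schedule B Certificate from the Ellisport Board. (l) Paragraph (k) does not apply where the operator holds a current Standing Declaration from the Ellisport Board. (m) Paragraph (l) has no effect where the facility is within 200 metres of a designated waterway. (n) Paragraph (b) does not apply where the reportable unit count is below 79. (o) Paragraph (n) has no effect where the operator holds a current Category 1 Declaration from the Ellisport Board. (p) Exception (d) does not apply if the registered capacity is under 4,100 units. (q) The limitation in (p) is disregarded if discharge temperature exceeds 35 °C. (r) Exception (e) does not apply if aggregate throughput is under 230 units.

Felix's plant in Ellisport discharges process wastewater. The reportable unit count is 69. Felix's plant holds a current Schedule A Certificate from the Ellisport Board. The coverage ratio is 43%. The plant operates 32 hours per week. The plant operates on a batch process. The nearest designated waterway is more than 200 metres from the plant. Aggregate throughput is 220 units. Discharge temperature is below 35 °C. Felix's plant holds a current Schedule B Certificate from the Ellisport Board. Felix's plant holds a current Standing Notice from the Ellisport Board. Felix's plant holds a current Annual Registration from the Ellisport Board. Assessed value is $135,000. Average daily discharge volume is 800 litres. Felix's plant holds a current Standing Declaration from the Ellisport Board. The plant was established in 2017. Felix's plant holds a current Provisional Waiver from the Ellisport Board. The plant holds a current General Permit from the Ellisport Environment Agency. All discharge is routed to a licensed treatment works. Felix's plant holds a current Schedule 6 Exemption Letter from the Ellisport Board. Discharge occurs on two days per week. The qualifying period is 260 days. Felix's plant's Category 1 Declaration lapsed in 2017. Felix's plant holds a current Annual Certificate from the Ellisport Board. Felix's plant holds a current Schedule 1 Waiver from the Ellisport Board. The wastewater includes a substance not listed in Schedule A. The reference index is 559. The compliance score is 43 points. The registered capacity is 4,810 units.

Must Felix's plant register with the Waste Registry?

All of (a)'s requirements are met (discharge occurs on no more than two days per week; assessed value is $135,000, below the $144,000 limit; average daily discharge volume is 800 litres, below the 830 litres limit). But applying paragraphs (f)–(m): (f) is triggered — the qualifying period is 260 days, below the 345 days limit. (g) applies (a current Annual Certificate is held), but yields to (h): (h) applies — the compliance score is 43 points, less than the 45 points limit. (i) applies (a current Schedule 1 Waiver is held), but is set aside by (j): (j) applies — a current Schedule A Certificate is held. (k) would limit (j) — a current Schedule B Certificate is held — but (l) sets (k) aside: (l) operates — a current Standing Declaration is held. (m), which would lift (l), is not triggered — the plant is more than 200 m from any designated waterway. Exception (a) does not apply.
Exception (b): the facility operates on a batch process; a current General Permit is held; a current Schedule 6 Exemption Letter is held — every condition holds. Turning to paragraphs (n)–(o): (n) is engaged — the reportable unit count is 69, below the 79 limit. (o), which would lift (n), does not operate here — there is no Category 1 Declaration in force. (b) is therefore removed.
Exception (c) does not apply: the wastewater includes a non-Schedule-A substance.
Exception (d) does not apply: the reference index is 559, short of 585.
Exception (e) is satisfied on its face — discharge is routed to a licensed treatment works; the coverage ratio is 43%, less than the 55% limit; a current Annual Registration is held. But: (r) is triggered — aggregate throughput is 220 units, under the 230 units limit. Exception (e) does not apply.
No exception is made out. Felix's plant falls within the general rule.

Yes — Felix's plant must register with the Waste Registry.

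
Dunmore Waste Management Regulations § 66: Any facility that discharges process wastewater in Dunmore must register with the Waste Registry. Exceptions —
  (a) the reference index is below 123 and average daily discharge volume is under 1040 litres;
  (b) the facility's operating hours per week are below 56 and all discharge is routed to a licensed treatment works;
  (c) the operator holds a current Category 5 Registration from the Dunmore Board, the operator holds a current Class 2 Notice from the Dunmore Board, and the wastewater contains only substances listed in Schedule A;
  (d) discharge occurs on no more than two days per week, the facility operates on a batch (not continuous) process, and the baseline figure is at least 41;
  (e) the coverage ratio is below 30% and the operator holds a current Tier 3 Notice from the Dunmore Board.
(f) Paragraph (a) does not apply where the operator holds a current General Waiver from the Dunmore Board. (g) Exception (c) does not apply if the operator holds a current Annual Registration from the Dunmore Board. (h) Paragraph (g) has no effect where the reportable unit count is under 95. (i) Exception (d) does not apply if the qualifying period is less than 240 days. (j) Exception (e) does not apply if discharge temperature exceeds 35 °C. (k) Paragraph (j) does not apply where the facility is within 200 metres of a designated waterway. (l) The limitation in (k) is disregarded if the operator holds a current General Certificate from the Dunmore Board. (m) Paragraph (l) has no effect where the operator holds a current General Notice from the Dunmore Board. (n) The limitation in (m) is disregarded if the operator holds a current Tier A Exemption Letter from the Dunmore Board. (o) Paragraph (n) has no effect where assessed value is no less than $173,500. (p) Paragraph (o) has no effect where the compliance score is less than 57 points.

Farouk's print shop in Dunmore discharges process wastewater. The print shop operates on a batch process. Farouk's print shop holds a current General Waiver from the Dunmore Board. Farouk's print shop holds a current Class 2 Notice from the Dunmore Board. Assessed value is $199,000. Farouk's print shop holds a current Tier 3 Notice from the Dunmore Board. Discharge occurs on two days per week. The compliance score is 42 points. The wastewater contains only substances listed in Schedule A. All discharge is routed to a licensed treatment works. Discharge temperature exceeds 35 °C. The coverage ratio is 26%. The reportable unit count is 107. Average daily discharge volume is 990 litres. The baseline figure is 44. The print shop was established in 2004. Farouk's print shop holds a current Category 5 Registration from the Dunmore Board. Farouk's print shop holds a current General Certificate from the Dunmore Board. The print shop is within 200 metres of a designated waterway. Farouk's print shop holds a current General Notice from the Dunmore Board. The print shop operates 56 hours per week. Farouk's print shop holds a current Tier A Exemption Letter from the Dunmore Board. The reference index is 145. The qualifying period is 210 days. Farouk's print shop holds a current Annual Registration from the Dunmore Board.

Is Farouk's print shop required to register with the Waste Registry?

Yes — Farouk's print shop must register with the Waste Registry.

Exception (a) does not apply: the reference index is 145, not below 123.
Exception (b) does not apply: the facility's operating hours per week are 56, not below 56.
Exception (c) is satisfied on its face — a current Category 5 Registration is held; a current Class 2 Notice is held; the wastewater is Schedule-A-only. Turning to paragraphs (g)–(h): (g) operates against (c): a current Annual Registration is held. (h), which would lift (g), is inapplicable — the reportable unit count is 107, not under 95. (c) is therefore removed.
Exception (d)'s conditions are all satisfied: discharge occurs on no more than two days per week; the facility operates on a batch process; the baseline figure is 44, meeting the 41 threshold. But applying paragraph (i): (i) operates against (d): the qualifying period is 210 days, less than the 240 days limit. (d) is therefore removed.
Exception (e) is satisfied on its face — the coverage ratio is 26%, below the 30% limit; a current Tier 3 Notice is held. However, paragraphs (j)–(p) must be considered: (j) operates — discharge temperature exceeds 35 °C. (k) would limit (j) — the print shop is within 200 m of a designated waterway — but (l) sets (k) aside: (l) operates against (k): a current General Certificate is held. (m) operates (a current General Notice is held), but is set aside by (n): (n) is engaged — a current Tier A Exemption Letter is held. (o) is triggered (assessed value is $199,000, meeting the $173,500 threshold), but is itself disapplied by (p): (p) is engaged — the compliance score is 42 points, less than the 57 points limit. Exception (e) does not apply.
No exception is made out. Farouk's print shop falls within the general rule.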